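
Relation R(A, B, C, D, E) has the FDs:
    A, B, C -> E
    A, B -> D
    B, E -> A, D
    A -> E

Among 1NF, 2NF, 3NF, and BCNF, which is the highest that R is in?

1NF

Candidate keys: {A, B, C}, {B, C, E}. Prime attributes: {A, B, C, E}.
A, B -> D: {A, B}⁺ = {A, B, D, E}, which is not all of the attributes, so the left side is not a superkey — BCNF is violated.
Because {D} is non-prime and the left side of A, B -> D is not a superkey, the relation is not in 3NF.
{A, B} is a proper subset of the key {A, B, C}, and {A, B}⁺ contains the non-prime attribute {D} — a partial dependency, so 2NF is violated.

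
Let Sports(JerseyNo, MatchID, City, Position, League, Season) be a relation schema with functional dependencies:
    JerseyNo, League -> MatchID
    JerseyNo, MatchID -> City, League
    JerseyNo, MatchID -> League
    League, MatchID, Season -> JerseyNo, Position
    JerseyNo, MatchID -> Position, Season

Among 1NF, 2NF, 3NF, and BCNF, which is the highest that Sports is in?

Candidate keys: {JerseyNo, League}, {JerseyNo, MatchID}, {League, MatchID, Season}. Prime attributes: {JerseyNo, League, MatchID, Season}.
Every FD has a superkey on the left, so the relation is in BCNF.

BCNF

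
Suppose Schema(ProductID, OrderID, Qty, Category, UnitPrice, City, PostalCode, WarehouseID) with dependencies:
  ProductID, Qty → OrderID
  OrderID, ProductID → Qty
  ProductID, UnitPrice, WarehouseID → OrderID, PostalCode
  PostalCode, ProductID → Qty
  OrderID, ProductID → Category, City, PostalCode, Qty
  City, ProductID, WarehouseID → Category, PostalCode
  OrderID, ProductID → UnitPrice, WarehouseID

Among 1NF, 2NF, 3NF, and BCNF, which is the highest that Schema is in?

Candidate keys: {City, ProductID, WarehouseID}, {OrderID, ProductID}, {PostalCode, ProductID}, {ProductID, Qty}, {ProductID, UnitPrice, WarehouseID}. Prime attributes: {City, OrderID, PostalCode, ProductID, Qty, UnitPrice, WarehouseID}.
The left-hand side of every FD is a superkey, so BCNF is satisfied.

BCNF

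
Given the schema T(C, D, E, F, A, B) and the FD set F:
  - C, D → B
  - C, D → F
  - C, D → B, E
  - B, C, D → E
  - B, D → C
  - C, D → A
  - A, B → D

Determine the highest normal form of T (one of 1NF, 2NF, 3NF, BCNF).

BCNF

Candidate keys: {A, B}, {B, D}, {C, D}. Prime attributes: {A, B, C, D}.
The left-hand side of every FD is a superkey, so BCNF is satisfied.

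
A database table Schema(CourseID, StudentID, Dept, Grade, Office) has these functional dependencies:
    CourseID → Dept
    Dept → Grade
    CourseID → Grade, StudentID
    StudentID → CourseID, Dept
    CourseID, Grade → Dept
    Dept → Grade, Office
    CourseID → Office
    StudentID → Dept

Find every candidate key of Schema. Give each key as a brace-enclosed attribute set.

{CourseID}, {StudentID}

Closure of {CourseID} is {CourseID, Dept, Grade, Office, StudentID}, the whole schema; {CourseID} is a candidate key.
Closure of {StudentID} is {CourseID, Dept, Grade, Office, StudentID}, the whole schema; {StudentID} is a candidate key.
These are minimal and exhaustive — every other superkey contains one of them.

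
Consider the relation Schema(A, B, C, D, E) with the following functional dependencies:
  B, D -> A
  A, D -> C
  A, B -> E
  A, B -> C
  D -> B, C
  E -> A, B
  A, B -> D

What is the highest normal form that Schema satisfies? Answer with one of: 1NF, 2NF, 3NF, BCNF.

Candidate keys: {A, B}, {D}, {E}. Prime attributes: {A, B, D, E}.
Each dependency's left side is a superkey — BCNF holds.

BCNF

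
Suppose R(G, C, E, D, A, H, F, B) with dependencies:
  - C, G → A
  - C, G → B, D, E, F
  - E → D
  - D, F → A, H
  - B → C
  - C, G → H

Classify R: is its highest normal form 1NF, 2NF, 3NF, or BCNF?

Candidate keys: {B, G}, {C, G}. Prime attributes: {B, C, G}.
E → D: {E}⁺ = {D, E}, which is not all of the attributes, so the left side is not a superkey — BCNF is violated.
E → D determines the non-prime attribute {D} from a non-superkey — 3NF is violated.
No proper subset of a key has a non-prime attribute in its closure, so there is no partial dependency; 2NF holds.

2NF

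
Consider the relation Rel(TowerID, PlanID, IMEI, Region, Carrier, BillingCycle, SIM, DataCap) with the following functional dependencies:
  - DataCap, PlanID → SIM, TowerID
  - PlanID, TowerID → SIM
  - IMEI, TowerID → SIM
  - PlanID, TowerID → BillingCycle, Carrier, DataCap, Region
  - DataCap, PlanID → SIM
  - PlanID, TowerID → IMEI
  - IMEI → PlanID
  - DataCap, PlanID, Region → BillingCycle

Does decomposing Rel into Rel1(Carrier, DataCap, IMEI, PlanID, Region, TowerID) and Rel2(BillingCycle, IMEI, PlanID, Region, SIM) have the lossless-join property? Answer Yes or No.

No

Rel1 ∩ Rel2 = {IMEI, PlanID, Region}; its closure under F is {IMEI, PlanID, Region}.
Neither Rel1 nor Rel2 is contained in that closure, so the decomposition is lossy.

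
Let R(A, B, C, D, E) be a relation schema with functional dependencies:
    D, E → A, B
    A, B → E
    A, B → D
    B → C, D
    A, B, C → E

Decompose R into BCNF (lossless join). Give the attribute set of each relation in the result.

Candidate keys of the original relation: {A, B}, {B, E}, {D, E}.
In {A, B, C, D, E}, {B} is not a superkey ({B}⁺ restricted to this set is {B, C, D}), so split on B → C, D into {B, C, D} and {A, B, E}.
{B, C, D} has no BCNF violation.
{A, B, E} has no BCNF violation.

{A, B, E}; {B, C, D}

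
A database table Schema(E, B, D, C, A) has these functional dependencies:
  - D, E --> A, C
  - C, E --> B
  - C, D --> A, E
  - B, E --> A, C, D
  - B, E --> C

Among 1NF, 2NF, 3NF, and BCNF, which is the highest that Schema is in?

BCNF

Candidate keys: {B, E}, {C, D}, {C, E}, {D, E}. Prime attributes: {B, C, D, E}.
The left-hand side of every FD is a superkey, so BCNF is satisfied.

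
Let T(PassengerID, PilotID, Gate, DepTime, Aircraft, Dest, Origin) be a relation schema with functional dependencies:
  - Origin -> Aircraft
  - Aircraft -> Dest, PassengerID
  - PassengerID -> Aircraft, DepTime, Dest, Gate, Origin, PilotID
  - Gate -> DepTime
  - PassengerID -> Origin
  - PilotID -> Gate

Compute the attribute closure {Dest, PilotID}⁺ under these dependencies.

{DepTime, Dest, Gate, PilotID}

Start with {Dest, PilotID}.
PilotID -> Gate applies; add {Gate} → now {Dest, Gate, PilotID}.
Gate -> DepTime applies; add {DepTime} → now {DepTime, Dest, Gate, PilotID}.
No further FD applies.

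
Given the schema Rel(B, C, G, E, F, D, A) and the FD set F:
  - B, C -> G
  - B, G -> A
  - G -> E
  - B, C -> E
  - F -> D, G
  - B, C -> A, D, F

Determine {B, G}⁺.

{A, B, E, G}

Start with {B, G}.
B, G -> A applies; add {A} → now {A, B, G}.
G -> E applies; add {E} → now {A, B, E, G}.
No further FD applies.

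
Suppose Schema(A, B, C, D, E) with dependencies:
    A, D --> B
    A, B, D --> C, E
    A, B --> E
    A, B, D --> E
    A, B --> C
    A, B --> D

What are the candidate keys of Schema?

{A, B}, {A, D}

No FD produces {A}, so it must be in every candidate key.
{A, B}⁺ = {A, B, C, D, E} — all of the relation — so {A, B} is a candidate key.
{A, D}⁺ = {A, B, C, D, E} — all of the relation — so {A, D} is a candidate key.
No proper subset of any of these is a key, and no other minimal superkey exists.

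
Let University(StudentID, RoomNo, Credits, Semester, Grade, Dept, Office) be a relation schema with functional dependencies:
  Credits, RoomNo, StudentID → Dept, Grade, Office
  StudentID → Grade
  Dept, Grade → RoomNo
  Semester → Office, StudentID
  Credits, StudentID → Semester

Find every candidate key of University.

{Credits} never appears on the right of any FD, so every key must include it.
{Credits, Dept, Semester} is a candidate key since {Credits, Dept, Semester}⁺ = {Credits, Dept, Grade, Office, RoomNo, Semester, StudentID} covers every attribute.
{Credits, Dept, StudentID} is a candidate key since {Credits, Dept, StudentID}⁺ = {Credits, Dept, Grade, Office, RoomNo, Semester, StudentID} covers every attribute.
{Credits, RoomNo, Semester} is a candidate key since {Credits, RoomNo, Semester}⁺ = {Credits, Dept, Grade, Office, RoomNo, Semester, StudentID} covers every attribute.
{Credits, RoomNo, StudentID} is a candidate key since {Credits, RoomNo, StudentID}⁺ = {Credits, Dept, Grade, Office, RoomNo, Semester, StudentID} covers every attribute.
No proper subset of any of these is a key, and no other minimal superkey exists.

{Credits, Dept, Semester}, {Credits, Dept, StudentID}, {Credits, RoomNo, Semester}, {Credits, RoomNo, StudentID}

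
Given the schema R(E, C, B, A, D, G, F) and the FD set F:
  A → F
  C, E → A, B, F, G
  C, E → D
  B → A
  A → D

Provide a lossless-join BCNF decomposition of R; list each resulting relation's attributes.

{A, B}; {A, D, F}; {B, C, E, G}

Candidate key of the original relation: {C, E}.
In {A, B, C, D, E, F, G}, {A} is not a superkey ({A}⁺ restricted to this set is {A, D, F}), so split on A → D, F into {A, D, F} and {A, B, C, E, G}.
{A, D, F} is in BCNF.
In {A, B, C, E, G}, {B} is not a superkey ({B}⁺ restricted to this set is {A, B}), so split on B → A into {A, B} and {B, C, E, G}.
{A, B} is in BCNF.
{B, C, E, G} is in BCNF.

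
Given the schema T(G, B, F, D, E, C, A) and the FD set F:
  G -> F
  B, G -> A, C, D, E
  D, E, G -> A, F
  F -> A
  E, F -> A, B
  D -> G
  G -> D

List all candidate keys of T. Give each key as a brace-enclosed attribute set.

{B, D}, {B, G}, {D, E}, {E, G}

{B, D}⁺ = {A, B, C, D, E, F, G}, which is every attribute, so {B, D} is a candidate key.
{B, G}⁺ = {A, B, C, D, E, F, G}, which is every attribute, so {B, G} is a candidate key.
{D, E}⁺ = {A, B, C, D, E, F, G}, which is every attribute, so {D, E} is a candidate key.
{E, G}⁺ = {A, B, C, D, E, F, G}, which is every attribute, so {E, G} is a candidate key.
These are minimal and exhaustive — every other superkey contains one of them.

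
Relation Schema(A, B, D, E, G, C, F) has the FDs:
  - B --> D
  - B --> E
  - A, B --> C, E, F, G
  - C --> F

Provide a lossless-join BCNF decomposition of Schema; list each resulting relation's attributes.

{A, B, C, G}; {B, D, E}; {C, F}

Candidate key of the original relation: {A, B}.
{A, B, C, D, E, F, G}: {B} determines {B, D, E} here but is not a superkey — split on B --> D, E, giving {B, D, E} and {A, B, C, F, G}.
{B, D, E} has no BCNF violation.
{A, B, C, F, G}: {C} determines {C, F} here but is not a superkey — split on C --> F, giving {C, F} and {A, B, C, G}.
{C, F} has no BCNF violation.
{A, B, C, G} has no BCNF violation.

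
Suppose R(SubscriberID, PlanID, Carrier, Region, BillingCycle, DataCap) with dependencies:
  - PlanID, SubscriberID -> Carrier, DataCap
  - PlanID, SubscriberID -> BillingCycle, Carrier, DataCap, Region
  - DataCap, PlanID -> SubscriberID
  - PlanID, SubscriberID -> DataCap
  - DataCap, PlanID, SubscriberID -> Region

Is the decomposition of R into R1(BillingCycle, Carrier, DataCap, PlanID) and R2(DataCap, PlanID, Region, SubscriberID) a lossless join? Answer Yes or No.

Yes

R1 ∩ R2 = {DataCap, PlanID}; its closure under F is {BillingCycle, Carrier, DataCap, PlanID, Region, SubscriberID}.
Since R1 ⊆ {BillingCycle, Carrier, DataCap, PlanID, Region, SubscriberID}, the intersection is a superkey of R1; the decomposition is lossless.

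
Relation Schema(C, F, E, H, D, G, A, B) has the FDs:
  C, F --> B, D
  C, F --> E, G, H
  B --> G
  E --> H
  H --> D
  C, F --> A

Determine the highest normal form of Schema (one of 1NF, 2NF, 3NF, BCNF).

Candidate key: {C, F}. Prime attributes: {C, F}.
B --> G breaks BCNF: {B}⁺ = {B, G}, so {B} is not a superkey.
B --> G has non-prime {G} on the right and a non-superkey on the left, so 3NF fails.
Checking every proper subset of each key, none determines a non-prime attribute — 2NF is satisfied.

2NF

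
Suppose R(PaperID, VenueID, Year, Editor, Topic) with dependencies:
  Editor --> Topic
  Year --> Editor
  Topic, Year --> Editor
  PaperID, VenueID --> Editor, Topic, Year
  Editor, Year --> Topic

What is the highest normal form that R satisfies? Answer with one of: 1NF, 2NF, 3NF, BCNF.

2NF

Candidate key: {PaperID, VenueID}. Prime attributes: {PaperID, VenueID}.
Editor --> Topic: {Editor}⁺ = {Editor, Topic}, which is not all of the attributes, so the left side is not a superkey — BCNF is violated.
Because {Topic} is non-prime and the left side of Editor --> Topic is not a superkey, the relation is not in 3NF.
Checking every proper subset of each key, none determines a non-prime attribute — 2NF is satisfied.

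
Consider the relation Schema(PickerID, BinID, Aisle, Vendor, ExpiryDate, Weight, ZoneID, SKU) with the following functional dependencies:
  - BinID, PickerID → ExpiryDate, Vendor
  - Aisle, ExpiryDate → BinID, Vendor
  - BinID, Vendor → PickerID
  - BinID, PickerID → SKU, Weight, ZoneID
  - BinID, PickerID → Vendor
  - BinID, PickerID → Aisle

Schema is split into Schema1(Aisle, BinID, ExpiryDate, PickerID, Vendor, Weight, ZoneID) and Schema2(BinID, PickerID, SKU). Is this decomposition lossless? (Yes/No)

Schema1 ∩ Schema2 = {BinID, PickerID}; its closure under F is {Aisle, BinID, ExpiryDate, PickerID, SKU, Vendor, Weight, ZoneID}.
This includes all of Schema1, so the common attributes are a superkey of Schema1 — the join is lossless.

Yes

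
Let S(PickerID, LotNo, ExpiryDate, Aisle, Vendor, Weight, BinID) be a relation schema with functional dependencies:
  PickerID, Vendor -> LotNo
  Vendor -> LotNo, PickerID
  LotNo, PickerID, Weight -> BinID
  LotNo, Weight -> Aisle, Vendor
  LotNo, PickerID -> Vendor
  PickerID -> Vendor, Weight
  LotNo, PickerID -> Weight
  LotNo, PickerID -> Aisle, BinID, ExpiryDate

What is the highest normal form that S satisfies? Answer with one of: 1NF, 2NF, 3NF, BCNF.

Candidate keys: {LotNo, Weight}, {PickerID}, {Vendor}. Prime attributes: {LotNo, PickerID, Vendor, Weight}.
The left-hand side of every FD is a superkey, so BCNF is satisfied.

BCNF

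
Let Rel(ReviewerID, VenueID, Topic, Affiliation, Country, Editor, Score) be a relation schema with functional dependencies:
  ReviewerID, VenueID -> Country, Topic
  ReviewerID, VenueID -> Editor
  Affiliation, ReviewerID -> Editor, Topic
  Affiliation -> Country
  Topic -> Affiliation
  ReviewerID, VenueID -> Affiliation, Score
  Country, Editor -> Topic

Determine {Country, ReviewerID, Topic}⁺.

Start with {Country, ReviewerID, Topic}.
Topic -> Affiliation applies; add {Affiliation} → now {Affiliation, Country, ReviewerID, Topic}.
Affiliation, ReviewerID -> Editor, Topic applies; add {Editor} → now {Affiliation, Country, Editor, ReviewerID, Topic}.
No further FD applies.

{Affiliation, Country, Editor, ReviewerID, Topic}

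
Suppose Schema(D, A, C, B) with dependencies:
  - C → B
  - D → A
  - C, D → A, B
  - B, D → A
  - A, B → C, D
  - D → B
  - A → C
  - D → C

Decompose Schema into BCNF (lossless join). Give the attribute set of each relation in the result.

Candidate keys of the original relation: {A}, {D}.
In {A, B, C, D}, {C} is not a superkey ({C}⁺ restricted to this set is {B, C}), so split on C → B into {B, C} and {A, C, D}.
{B, C} is in BCNF.
{A, C, D} is in BCNF.

{A, C, D}; {B, C}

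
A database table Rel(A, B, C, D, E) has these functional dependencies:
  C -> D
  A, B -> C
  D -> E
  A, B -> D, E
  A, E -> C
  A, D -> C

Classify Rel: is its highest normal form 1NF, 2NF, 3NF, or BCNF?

2NF

Candidate key: {A, B}. Prime attributes: {A, B}.
C -> D: {C}⁺ = {C, D, E}, which is not all of the attributes, so the left side is not a superkey — BCNF is violated.
C -> D determines the non-prime attribute {D} from a non-superkey — 3NF is violated.
Checking every proper subset of each key, none determines a non-prime attribute — 2NF is satisfied.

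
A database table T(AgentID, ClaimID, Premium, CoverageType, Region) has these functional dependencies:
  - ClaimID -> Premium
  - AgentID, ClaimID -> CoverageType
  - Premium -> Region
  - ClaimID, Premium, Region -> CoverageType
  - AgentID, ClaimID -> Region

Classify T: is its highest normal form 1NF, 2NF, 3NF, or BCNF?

1NF

Candidate key: {AgentID, ClaimID}. Prime attributes: {AgentID, ClaimID}.
For ClaimID -> Premium we have {ClaimID}⁺ = {ClaimID, CoverageType, Premium, Region}; {ClaimID} is not a superkey, so BCNF fails.
ClaimID -> Premium has non-prime {Premium} on the right and a non-superkey on the left, so 3NF fails.
The proper key subset {ClaimID} of {AgentID, ClaimID} determines non-prime {CoverageType, Premium, Region}, so the relation is not even in 2NF.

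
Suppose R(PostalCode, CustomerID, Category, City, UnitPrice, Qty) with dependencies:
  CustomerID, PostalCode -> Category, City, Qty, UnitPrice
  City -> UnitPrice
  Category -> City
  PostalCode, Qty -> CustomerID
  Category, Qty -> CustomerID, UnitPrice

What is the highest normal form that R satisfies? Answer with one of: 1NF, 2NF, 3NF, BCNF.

2NF

Candidate keys: {CustomerID, PostalCode}, {PostalCode, Qty}. Prime attributes: {CustomerID, PostalCode, Qty}.
City -> UnitPrice breaks BCNF: {City}⁺ = {City, UnitPrice}, so {City} is not a superkey.
Because {UnitPrice} is non-prime and the left side of City -> UnitPrice is not a superkey, the relation is not in 3NF.
No proper subset of a key has a non-prime attribute in its closure, so there is no partial dependency; 2NF holds.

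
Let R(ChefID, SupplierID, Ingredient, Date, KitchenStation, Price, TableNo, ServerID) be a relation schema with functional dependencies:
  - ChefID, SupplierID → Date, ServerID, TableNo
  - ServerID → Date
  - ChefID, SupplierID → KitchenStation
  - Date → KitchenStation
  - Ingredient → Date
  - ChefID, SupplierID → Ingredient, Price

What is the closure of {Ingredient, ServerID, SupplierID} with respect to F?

{Date, Ingredient, KitchenStation, ServerID, SupplierID}

Start with {Ingredient, ServerID, SupplierID}.
ServerID → Date applies; add {Date} → now {Date, Ingredient, ServerID, SupplierID}.
Date → KitchenStation applies; add {KitchenStation} → now {Date, Ingredient, KitchenStation, ServerID, SupplierID}.
No further FD applies.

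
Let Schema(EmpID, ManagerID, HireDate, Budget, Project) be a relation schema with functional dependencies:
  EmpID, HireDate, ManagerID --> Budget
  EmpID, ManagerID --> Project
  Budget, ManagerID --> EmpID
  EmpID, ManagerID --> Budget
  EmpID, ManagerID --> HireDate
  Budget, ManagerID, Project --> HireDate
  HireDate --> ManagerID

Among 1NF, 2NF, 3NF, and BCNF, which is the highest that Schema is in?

Candidate keys: {Budget, HireDate}, {Budget, ManagerID}, {EmpID, HireDate}, {EmpID, ManagerID}. Prime attributes: {Budget, EmpID, HireDate, ManagerID}.
HireDate --> ManagerID: {HireDate}⁺ = {HireDate, ManagerID}, which is not all of the attributes, so the left side is not a superkey — BCNF is violated.
But every attribute on its right side ({ManagerID}) is prime, and the same holds for every other non-superkey FD, so 3NF still holds.

3NF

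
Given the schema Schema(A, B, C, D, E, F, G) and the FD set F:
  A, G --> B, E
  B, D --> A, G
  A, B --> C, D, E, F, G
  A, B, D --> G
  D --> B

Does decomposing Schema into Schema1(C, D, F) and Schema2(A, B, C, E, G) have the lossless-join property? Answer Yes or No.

No

Common attributes: {C}; their closure is {C}.
Neither Schema1 nor Schema2 is contained in that closure, so the decomposition is lossy.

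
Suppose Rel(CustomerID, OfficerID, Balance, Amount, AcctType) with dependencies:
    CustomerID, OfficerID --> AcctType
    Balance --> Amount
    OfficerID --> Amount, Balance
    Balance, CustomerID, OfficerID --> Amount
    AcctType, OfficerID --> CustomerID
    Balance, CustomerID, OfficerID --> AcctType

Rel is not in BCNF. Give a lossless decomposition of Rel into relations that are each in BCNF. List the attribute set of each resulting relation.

Candidate keys of the original relation: {AcctType, OfficerID}, {CustomerID, OfficerID}.
In {AcctType, Amount, Balance, CustomerID, OfficerID}, {Balance} is not a superkey ({Balance}⁺ restricted to this set is {Amount, Balance}), so split on Balance --> Amount into {Amount, Balance} and {AcctType, Balance, CustomerID, OfficerID}.
{Amount, Balance} is in BCNF.
In {AcctType, Balance, CustomerID, OfficerID}, {OfficerID} is not a superkey ({OfficerID}⁺ restricted to this set is {Balance, OfficerID}), so split on OfficerID --> Balance into {Balance, OfficerID} and {AcctType, CustomerID, OfficerID}.
{Balance, OfficerID} is in BCNF.
{AcctType, CustomerID, OfficerID} is in BCNF.

{AcctType, CustomerID, OfficerID}; {Amount, Balance}; {Balance, OfficerID}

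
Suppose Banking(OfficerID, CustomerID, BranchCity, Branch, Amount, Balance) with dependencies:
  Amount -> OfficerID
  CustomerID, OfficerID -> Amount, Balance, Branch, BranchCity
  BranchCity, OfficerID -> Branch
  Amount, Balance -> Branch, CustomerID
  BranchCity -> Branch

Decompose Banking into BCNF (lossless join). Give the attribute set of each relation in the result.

Candidate keys of the original relation: {Amount, Balance}, {Amount, CustomerID}, {CustomerID, OfficerID}.
Within {Amount, Balance, Branch, BranchCity, CustomerID, OfficerID}: {Amount}⁺ ∩ {Amount, Balance, Branch, BranchCity, CustomerID, OfficerID} = {Amount, OfficerID}, not the whole set, so Amount -> OfficerID violates BCNF; decompose into {Amount, OfficerID} and {Amount, Balance, Branch, BranchCity, CustomerID}.
{Amount, OfficerID}: every determinant is a superkey — BCNF.
Within {Amount, Balance, Branch, BranchCity, CustomerID}: {BranchCity}⁺ ∩ {Amount, Balance, Branch, BranchCity, CustomerID} = {Branch, BranchCity}, not the whole set, so BranchCity -> Branch violates BCNF; decompose into {Branch, BranchCity} and {Amount, Balance, BranchCity, CustomerID}.
{Branch, BranchCity}: every determinant is a superkey — BCNF.
{Amount, Balance, BranchCity, CustomerID}: every determinant is a superkey — BCNF.

{Amount, Balance, BranchCity, CustomerID}; {Amount, OfficerID}; {Branch, BranchCity}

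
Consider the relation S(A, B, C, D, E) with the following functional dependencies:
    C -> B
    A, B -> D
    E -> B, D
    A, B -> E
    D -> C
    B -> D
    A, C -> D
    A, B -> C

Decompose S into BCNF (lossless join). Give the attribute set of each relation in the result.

{A, E}; {B, C, D}; {C, E}

Candidate keys of the original relation: {A, B}, {A, C}, {A, D}, {A, E}.
{A, B, C, D, E}: {C} determines {B, C, D} here but is not a superkey — split on C -> B, D, giving {B, C, D} and {A, C, E}.
{B, C, D}: every determinant is a superkey — BCNF.
{A, C, E}: {E} determines {C, E} here but is not a superkey — split on E -> C, giving {C, E} and {A, E}.
{C, E}: every determinant is a superkey — BCNF.
{A, E}: every determinant is a superkey — BCNF.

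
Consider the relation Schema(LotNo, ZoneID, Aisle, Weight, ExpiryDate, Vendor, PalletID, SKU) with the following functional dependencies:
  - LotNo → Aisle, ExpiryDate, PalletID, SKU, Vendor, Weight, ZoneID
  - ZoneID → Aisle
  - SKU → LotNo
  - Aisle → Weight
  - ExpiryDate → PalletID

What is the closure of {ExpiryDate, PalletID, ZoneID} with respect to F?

{Aisle, ExpiryDate, PalletID, Weight, ZoneID}

Start with {ExpiryDate, PalletID, ZoneID}.
ZoneID → Aisle applies; add {Aisle} → now {Aisle, ExpiryDate, PalletID, ZoneID}.
Aisle → Weight applies; add {Weight} → now {Aisle, ExpiryDate, PalletID, Weight, ZoneID}.
No further FD applies.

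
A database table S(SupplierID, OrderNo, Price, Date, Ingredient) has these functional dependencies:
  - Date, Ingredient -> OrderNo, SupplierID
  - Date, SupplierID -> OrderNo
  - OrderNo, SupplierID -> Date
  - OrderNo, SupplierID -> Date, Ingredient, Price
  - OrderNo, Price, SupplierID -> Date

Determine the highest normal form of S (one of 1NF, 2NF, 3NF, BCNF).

BCNF

Candidate keys: {Date, Ingredient}, {Date, SupplierID}, {OrderNo, SupplierID}. Prime attributes: {Date, Ingredient, OrderNo, SupplierID}.
Each dependency's left side is a superkey — BCNF holds.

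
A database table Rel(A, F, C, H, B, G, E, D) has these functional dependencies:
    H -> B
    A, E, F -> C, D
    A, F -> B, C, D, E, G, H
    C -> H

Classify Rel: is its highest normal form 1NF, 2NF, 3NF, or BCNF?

2NF

Candidate key: {A, F}. Prime attributes: {A, F}.
For H -> B we have {H}⁺ = {B, H}; {H} is not a superkey, so BCNF fails.
H -> B determines the non-prime attribute {B} from a non-superkey — 3NF is violated.
No non-prime attribute depends on a proper subset of any candidate key, so 2NF holds.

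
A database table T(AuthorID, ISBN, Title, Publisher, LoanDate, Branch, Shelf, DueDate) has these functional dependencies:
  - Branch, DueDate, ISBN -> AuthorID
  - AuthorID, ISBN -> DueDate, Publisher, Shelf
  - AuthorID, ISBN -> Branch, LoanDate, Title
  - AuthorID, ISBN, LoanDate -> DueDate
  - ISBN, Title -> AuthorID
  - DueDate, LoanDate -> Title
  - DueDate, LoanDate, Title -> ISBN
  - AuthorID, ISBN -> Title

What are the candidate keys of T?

{AuthorID, ISBN}, {Branch, DueDate, ISBN}, {DueDate, LoanDate}, {ISBN, Title}

{AuthorID, ISBN}⁺ = {AuthorID, Branch, DueDate, ISBN, LoanDate, Publisher, Shelf, Title}, which is every attribute, so {AuthorID, ISBN} is a candidate key.
{DueDate, LoanDate}⁺ = {AuthorID, Branch, DueDate, ISBN, LoanDate, Publisher, Shelf, Title}, which is every attribute, so {DueDate, LoanDate} is a candidate key.
{ISBN, Title}⁺ = {AuthorID, Branch, DueDate, ISBN, LoanDate, Publisher, Shelf, Title}, which is every attribute, so {ISBN, Title} is a candidate key.
{Branch, DueDate, ISBN}⁺ = {AuthorID, Branch, DueDate, ISBN, LoanDate, Publisher, Shelf, Title}, which is every attribute, so {Branch, DueDate, ISBN} is a candidate key.
Any other superkey properly contains one of these, so there are no further candidate keys.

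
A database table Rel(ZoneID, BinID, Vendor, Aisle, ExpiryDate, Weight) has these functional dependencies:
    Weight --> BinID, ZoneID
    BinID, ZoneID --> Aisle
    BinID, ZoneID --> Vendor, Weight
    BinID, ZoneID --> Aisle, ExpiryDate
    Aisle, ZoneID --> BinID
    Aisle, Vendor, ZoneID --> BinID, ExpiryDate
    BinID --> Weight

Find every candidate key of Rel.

{BinID} is a candidate key since {BinID}⁺ = {Aisle, BinID, ExpiryDate, Vendor, Weight, ZoneID} covers every attribute.
{Weight} is a candidate key since {Weight}⁺ = {Aisle, BinID, ExpiryDate, Vendor, Weight, ZoneID} covers every attribute.
{Aisle, ZoneID} is a candidate key since {Aisle, ZoneID}⁺ = {Aisle, BinID, ExpiryDate, Vendor, Weight, ZoneID} covers every attribute.
These are minimal and exhaustive — every other superkey contains one of them.

{Aisle, ZoneID}, {BinID}, {Weight}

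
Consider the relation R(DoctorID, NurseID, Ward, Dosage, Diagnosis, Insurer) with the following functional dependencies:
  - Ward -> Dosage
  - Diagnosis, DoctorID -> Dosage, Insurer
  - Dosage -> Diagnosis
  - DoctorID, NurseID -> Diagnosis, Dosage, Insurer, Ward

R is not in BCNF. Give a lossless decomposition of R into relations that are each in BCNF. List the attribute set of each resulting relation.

Candidate key of the original relation: {DoctorID, NurseID}.
{Diagnosis, DoctorID, Dosage, Insurer, NurseID, Ward}: {Ward} determines {Diagnosis, Dosage, Ward} here but is not a superkey — split on Ward -> Diagnosis, Dosage, giving {Diagnosis, Dosage, Ward} and {DoctorID, Insurer, NurseID, Ward}.
{Diagnosis, Dosage, Ward}: {Dosage} determines {Diagnosis, Dosage} here but is not a superkey — split on Dosage -> Diagnosis, giving {Diagnosis, Dosage} and {Dosage, Ward}.
{Diagnosis, Dosage} has no BCNF violation.
{Dosage, Ward} has no BCNF violation.
{DoctorID, Insurer, NurseID, Ward}: {DoctorID, Ward} determines {DoctorID, Insurer, Ward} here but is not a superkey — split on DoctorID, Ward -> Insurer, giving {DoctorID, Insurer, Ward} and {DoctorID, NurseID, Ward}.
{DoctorID, Insurer, Ward} has no BCNF violation.
{DoctorID, NurseID, Ward} has no BCNF violation.

{Diagnosis, Dosage}; {DoctorID, Insurer, Ward}; {DoctorID, NurseID, Ward}; {Dosage, Ward}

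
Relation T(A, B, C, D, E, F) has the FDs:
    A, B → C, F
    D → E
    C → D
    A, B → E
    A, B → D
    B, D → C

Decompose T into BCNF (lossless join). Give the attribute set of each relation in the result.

Candidate key of the original relation: {A, B}.
Within {A, B, C, D, E, F}: {D}⁺ ∩ {A, B, C, D, E, F} = {D, E}, not the whole set, so D → E violates BCNF; decompose into {D, E} and {A, B, C, D, F}.
{D, E} is in BCNF.
Within {A, B, C, D, F}: {C}⁺ ∩ {A, B, C, D, F} = {C, D}, not the whole set, so C → D violates BCNF; decompose into {C, D} and {A, B, C, F}.
{C, D} is in BCNF.
{A, B, C, F} is in BCNF.

{A, B, C, F}; {C, D}; {D, E}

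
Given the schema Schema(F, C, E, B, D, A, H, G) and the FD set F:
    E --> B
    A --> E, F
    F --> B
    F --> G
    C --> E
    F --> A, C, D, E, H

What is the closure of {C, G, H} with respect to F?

{B, C, E, G, H}

Start with {C, G, H}.
C --> E applies; add {E} → now {C, E, G, H}.
E --> B applies; add {B} → now {B, C, E, G, H}.
No further FD applies.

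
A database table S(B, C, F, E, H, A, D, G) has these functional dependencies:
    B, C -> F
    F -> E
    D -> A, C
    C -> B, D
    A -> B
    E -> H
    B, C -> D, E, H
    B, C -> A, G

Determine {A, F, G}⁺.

{A, B, E, F, G, H}

Start with {A, F, G}.
F -> E applies; add {E} → now {A, E, F, G}.
A -> B applies; add {B} → now {A, B, E, F, G}.
E -> H applies; add {H} → now {A, B, E, F, G, H}.
No further FD applies.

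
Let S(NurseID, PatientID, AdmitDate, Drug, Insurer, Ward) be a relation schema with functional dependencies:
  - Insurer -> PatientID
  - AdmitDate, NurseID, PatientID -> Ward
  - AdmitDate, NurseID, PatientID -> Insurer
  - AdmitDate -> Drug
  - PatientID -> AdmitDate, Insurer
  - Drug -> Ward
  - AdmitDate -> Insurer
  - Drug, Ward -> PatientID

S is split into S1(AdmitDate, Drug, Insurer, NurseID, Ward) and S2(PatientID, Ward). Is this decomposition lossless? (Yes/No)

No

Common attributes: {Ward}; their closure is {Ward}.
S1 ⊄ {Ward} and S2 ⊄ {Ward}, so the split is lossy.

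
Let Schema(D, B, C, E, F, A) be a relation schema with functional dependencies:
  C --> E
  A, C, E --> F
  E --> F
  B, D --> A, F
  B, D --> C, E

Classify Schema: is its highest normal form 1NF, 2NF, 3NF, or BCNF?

2NF

Candidate key: {B, D}. Prime attributes: {B, D}.
For C --> E we have {C}⁺ = {C, E, F}; {C} is not a superkey, so BCNF fails.
C --> E determines the non-prime attribute {E} from a non-superkey — 3NF is violated.
Checking every proper subset of each key, none determines a non-prime attribute — 2NF is satisfied.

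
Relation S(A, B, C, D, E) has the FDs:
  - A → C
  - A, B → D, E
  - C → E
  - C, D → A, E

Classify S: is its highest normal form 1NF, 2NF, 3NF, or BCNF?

Candidate keys: {A, B}, {B, C, D}. Prime attributes: {A, B, C, D}.
A → C: {A}⁺ = {A, C, E}, which is not all of the attributes, so the left side is not a superkey — BCNF is violated.
Because {E} is non-prime and the left side of C → E is not a superkey, the relation is not in 3NF.
Since {A} ⊂ {A, B} and {A}⁺ ⊇ {E} with {E} non-prime, there is a partial dependency; 2NF fails.

1NF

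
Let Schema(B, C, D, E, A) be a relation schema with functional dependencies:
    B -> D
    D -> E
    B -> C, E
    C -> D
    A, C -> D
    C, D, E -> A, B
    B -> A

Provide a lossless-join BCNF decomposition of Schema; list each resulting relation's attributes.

{A, B, C, D}; {D, E}

Candidate keys of the original relation: {B}, {C}.
{A, B, C, D, E}: {D} determines {D, E} here but is not a superkey — split on D -> E, giving {D, E} and {A, B, C, D}.
{D, E} has no BCNF violation.
{A, B, C, D} has no BCNF violation.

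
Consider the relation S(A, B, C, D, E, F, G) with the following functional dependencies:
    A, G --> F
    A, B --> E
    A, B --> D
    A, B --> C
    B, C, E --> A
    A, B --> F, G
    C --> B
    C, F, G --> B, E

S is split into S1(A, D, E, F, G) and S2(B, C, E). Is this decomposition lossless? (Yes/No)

No

S1 ∩ S2 = {E}; its closure under F is {E}.
The closure covers neither S1 nor S2 entirely; the join is not lossless.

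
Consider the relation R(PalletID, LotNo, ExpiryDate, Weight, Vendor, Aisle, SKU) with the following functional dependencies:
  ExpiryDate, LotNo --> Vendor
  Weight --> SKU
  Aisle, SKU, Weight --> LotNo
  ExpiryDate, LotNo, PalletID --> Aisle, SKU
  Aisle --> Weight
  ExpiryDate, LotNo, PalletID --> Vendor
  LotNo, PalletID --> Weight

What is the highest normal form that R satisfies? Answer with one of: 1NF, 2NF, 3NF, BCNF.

Candidate keys: {Aisle, ExpiryDate, PalletID}, {ExpiryDate, LotNo, PalletID}. Prime attributes: {Aisle, ExpiryDate, LotNo, PalletID}.
ExpiryDate, LotNo --> Vendor: {ExpiryDate, LotNo}⁺ = {ExpiryDate, LotNo, Vendor}, which is not all of the attributes, so the left side is not a superkey — BCNF is violated.
ExpiryDate, LotNo --> Vendor determines the non-prime attribute {Vendor} from a non-superkey — 3NF is violated.
Since {Aisle} ⊂ {Aisle, ExpiryDate, PalletID} and {Aisle}⁺ ⊇ {SKU, Weight} with {SKU, Weight} non-prime, there is a partial dependency; 2NF fails.

1NF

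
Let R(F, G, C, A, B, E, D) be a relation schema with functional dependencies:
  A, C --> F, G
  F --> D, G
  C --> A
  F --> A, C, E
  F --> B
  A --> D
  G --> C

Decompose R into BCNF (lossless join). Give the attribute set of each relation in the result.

Candidate keys of the original relation: {C}, {F}, {G}.
{A, B, C, D, E, F, G}: {A} determines {A, D} here but is not a superkey — split on A --> D, giving {A, D} and {A, B, C, E, F, G}.
{A, D}: every determinant is a superkey — BCNF.
{A, B, C, E, F, G}: every determinant is a superkey — BCNF.

{A, B, C, E, F, G}; {A, D}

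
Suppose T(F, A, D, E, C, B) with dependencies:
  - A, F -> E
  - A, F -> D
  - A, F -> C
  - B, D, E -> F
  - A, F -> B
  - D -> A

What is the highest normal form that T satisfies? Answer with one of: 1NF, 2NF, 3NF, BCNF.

3NF

Candidate keys: {A, F}, {B, D, E}, {D, F}. Prime attributes: {A, B, D, E, F}.
D -> A: {D}⁺ = {A, D}, which is not all of the attributes, so the left side is not a superkey — BCNF is violated.
But every attribute on its right side ({A}) is prime, and the same holds for every other non-superkey FD, so 3NF still holds.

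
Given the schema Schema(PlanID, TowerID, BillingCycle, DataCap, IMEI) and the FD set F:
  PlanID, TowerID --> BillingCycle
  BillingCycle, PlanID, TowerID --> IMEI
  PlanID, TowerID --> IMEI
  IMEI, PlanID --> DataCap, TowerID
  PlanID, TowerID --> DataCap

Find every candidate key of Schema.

Attributes never on any right-hand side: {PlanID} — every candidate key must contain it.
Closure of {IMEI, PlanID} is {BillingCycle, DataCap, IMEI, PlanID, TowerID}, the whole schema; {IMEI, PlanID} is a candidate key.
Closure of {PlanID, TowerID} is {BillingCycle, DataCap, IMEI, PlanID, TowerID}, the whole schema; {PlanID, TowerID} is a candidate key.
These are minimal and exhaustive — every other superkey contains one of them.

{IMEI, PlanID}, {PlanID, TowerID}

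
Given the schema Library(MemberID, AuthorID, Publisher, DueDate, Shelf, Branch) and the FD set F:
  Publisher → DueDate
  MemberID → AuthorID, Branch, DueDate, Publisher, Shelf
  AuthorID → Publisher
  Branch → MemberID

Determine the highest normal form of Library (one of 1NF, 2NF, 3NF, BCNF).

2NF

Candidate keys: {Branch}, {MemberID}. Prime attributes: {Branch, MemberID}.
Publisher → DueDate: {Publisher}⁺ = {DueDate, Publisher}, which is not all of the attributes, so the left side is not a superkey — BCNF is violated.
Publisher → DueDate determines the non-prime attribute {DueDate} from a non-superkey — 3NF is violated.
All keys have size 1, which rules out partial dependencies — 2NF is satisfied.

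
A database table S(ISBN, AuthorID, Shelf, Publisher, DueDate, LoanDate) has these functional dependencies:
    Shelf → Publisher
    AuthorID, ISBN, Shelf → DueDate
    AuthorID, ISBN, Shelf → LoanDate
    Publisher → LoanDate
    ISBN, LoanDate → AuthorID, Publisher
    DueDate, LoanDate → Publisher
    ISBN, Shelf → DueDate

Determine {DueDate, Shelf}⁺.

Start with {DueDate, Shelf}.
Shelf → Publisher applies; add {Publisher} → now {DueDate, Publisher, Shelf}.
Publisher → LoanDate applies; add {LoanDate} → now {DueDate, LoanDate, Publisher, Shelf}.
No further FD applies.

{DueDate, LoanDate, Publisher, Shelf}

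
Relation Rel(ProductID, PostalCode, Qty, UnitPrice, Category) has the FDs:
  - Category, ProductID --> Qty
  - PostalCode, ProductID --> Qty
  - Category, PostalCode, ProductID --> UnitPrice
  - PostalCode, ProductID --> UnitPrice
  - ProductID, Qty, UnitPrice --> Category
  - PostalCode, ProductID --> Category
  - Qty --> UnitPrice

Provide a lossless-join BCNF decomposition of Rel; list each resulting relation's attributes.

Candidate key of the original relation: {PostalCode, ProductID}.
Within {Category, PostalCode, ProductID, Qty, UnitPrice}: {Category, ProductID}⁺ ∩ {Category, PostalCode, ProductID, Qty, UnitPrice} = {Category, ProductID, Qty, UnitPrice}, not the whole set, so Category, ProductID --> Qty, UnitPrice violates BCNF; decompose into {Category, ProductID, Qty, UnitPrice} and {Category, PostalCode, ProductID}.
Within {Category, ProductID, Qty, UnitPrice}: {Qty}⁺ ∩ {Category, ProductID, Qty, UnitPrice} = {Qty, UnitPrice}, not the whole set, so Qty --> UnitPrice violates BCNF; decompose into {Qty, UnitPrice} and {Category, ProductID, Qty}.
{Qty, UnitPrice} has no BCNF violation.
{Category, ProductID, Qty} has no BCNF violation.
{Category, PostalCode, ProductID} has no BCNF violation.

{Category, PostalCode, ProductID}; {Category, ProductID, Qty}; {Qty, UnitPrice}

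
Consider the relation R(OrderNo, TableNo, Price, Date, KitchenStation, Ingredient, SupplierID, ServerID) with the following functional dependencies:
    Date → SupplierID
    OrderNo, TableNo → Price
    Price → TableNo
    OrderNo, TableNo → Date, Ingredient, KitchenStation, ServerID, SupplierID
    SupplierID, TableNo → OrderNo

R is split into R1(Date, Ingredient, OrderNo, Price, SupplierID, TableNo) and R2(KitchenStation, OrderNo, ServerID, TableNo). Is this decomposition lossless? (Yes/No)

Yes

R1 ∩ R2 = {OrderNo, TableNo}; its closure under F is {Date, Ingredient, KitchenStation, OrderNo, Price, ServerID, SupplierID, TableNo}.
Since R1 ⊆ {Date, Ingredient, KitchenStation, OrderNo, Price, ServerID, SupplierID, TableNo}, the intersection is a superkey of R1; the decomposition is lossless.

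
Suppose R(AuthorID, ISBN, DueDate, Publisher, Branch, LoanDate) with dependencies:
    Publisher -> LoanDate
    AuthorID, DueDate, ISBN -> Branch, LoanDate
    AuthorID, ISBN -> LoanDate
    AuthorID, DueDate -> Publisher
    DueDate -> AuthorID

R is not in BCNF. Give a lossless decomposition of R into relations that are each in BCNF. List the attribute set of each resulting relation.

{AuthorID, DueDate, Publisher}; {Branch, DueDate, ISBN}; {LoanDate, Publisher}

Candidate key of the original relation: {DueDate, ISBN}.
{AuthorID, Branch, DueDate, ISBN, LoanDate, Publisher}: {Publisher} determines {LoanDate, Publisher} here but is not a superkey — split on Publisher -> LoanDate, giving {LoanDate, Publisher} and {AuthorID, Branch, DueDate, ISBN, Publisher}.
{LoanDate, Publisher} has no BCNF violation.
{AuthorID, Branch, DueDate, ISBN, Publisher}: {AuthorID, DueDate} determines {AuthorID, DueDate, Publisher} here but is not a superkey — split on AuthorID, DueDate -> Publisher, giving {AuthorID, DueDate, Publisher} and {AuthorID, Branch, DueDate, ISBN}.
{AuthorID, DueDate, Publisher} has no BCNF violation.
{AuthorID, Branch, DueDate, ISBN}: {DueDate} determines {AuthorID, DueDate} here but is not a superkey — split on DueDate -> AuthorID, giving {AuthorID, DueDate} and {Branch, DueDate, ISBN}.
{AuthorID, DueDate} has no BCNF violation.
{Branch, DueDate, ISBN} has no BCNF violation.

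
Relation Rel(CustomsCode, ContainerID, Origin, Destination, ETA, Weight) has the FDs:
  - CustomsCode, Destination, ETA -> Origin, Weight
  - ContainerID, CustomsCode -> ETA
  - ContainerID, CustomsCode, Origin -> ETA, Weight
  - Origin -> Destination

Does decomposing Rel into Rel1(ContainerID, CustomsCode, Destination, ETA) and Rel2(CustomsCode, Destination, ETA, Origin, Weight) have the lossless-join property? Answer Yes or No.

Common attributes: {CustomsCode, Destination, ETA}; their closure is {CustomsCode, Destination, ETA, Origin, Weight}.
Since Rel2 ⊆ {CustomsCode, Destination, ETA, Origin, Weight}, the intersection is a superkey of Rel2; the decomposition is lossless.

Yes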